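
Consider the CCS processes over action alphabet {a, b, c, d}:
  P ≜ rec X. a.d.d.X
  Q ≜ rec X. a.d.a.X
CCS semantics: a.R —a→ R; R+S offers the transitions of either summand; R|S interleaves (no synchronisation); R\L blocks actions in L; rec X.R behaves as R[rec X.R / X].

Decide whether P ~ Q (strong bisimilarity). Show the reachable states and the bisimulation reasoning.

LTS(P): 3 reachable states
  s0 = rec X. a.d.d.X ⊢ —a→ s1
  s1 = d.d.(rec X. a.d.d.X) ⊢ —d→ s2
  s2 = d.(rec X. a.d.d.X) ⊢ —d→ s0
LTS(Q): 3 reachable states
  t0 = rec X. a.d.a.X ⊢ —a→ t1
  t1 = d.a.(rec X. a.d.a.X) ⊢ —d→ t2
  t2 = a.(rec X. a.d.a.X) ⊢ —a→ t0
Coarsest stable partition (strong bisimilarity classes):
  B0 = {s0}
  B1 = {s1}
  B2 = {s2}
  B3 = {t0}
  B4 = {t1}
  B5 = {t2}
s0 ∈ B0, t0 ∈ B3 → different blocks

P ≁ Q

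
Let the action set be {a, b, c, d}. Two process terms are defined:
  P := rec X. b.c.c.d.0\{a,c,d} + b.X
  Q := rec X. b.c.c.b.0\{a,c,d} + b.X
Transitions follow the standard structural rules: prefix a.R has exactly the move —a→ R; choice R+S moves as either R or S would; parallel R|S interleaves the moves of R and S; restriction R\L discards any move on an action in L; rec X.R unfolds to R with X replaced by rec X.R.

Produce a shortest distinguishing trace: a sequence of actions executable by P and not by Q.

Reachable graph of P (5 states):
  m0 = rec X. b.c.c.d.0\{a,c,d} + b.X :: --b--▸ m0, --b--▸ m1
  m1 = c.c.d.0\{a,c,d} :: --c--▸ m2
  m2 = c.d.0\{a,c,d} :: --c--▸ m3
  m3 = d.0\{a,c,d} :: --d--▸ m4
  m4 = 0\{a,c,d} :: ∅
Reachable graph of Q (5 states):
  n0 = rec X. b.c.c.b.0\{a,c,d} + b.X :: --b--▸ n0, --b--▸ n1
  n1 = c.c.b.0\{a,c,d} :: --c--▸ n2
  n2 = c.b.0\{a,c,d} :: --c--▸ n3
  n3 = b.0\{a,c,d} :: --b--▸ n4
  n4 = 0\{a,c,d} :: ∅
Trace ⟨bccd⟩ through P, begin at {m0}:
  step 1 (b): {m0, m1}
  step 2 (c): {m2}
  step 3 (c): {m3}
  step 4 (d): {m4}
  ✓ P
Trace ⟨bccd⟩ through Q, begin at {n0}:
  step 1 (b): {n0, n1}
  step 2 (c): {n2}
  step 3 (c): {n3}
  step 4 (d): no successor for Q

bccd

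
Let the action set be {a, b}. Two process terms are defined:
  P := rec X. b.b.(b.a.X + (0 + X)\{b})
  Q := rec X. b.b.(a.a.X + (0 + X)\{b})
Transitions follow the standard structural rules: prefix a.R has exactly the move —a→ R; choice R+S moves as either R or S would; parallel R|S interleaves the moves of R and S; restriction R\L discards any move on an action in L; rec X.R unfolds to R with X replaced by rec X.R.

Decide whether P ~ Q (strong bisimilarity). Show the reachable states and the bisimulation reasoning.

LTS(P): 4 reachable states
  s0 = rec X. b.b.(b.a.X + (0 + X)\{b}) :: --b--▸ s1
  s1 = b.(b.a.(rec X. b.b.(b.a.X + (0 + X)\{b})) + (0 + (rec X. b.b.(b.a.X + (0 + X)\{b})))\{b}) :: --b--▸ s2
  s2 = b.a.(rec X. b.b.(b.a.X + (0 + X)\{b})) + (0 + (rec X. b.b.(b.a.X + (0 + X)\{b})))\{b} :: --b--▸ s3
  s3 = a.(rec X. b.b.(b.a.X + (0 + X)\{b})) :: --a--▸ s0
LTS(Q): 4 reachable states
  t0 = rec X. b.b.(a.a.X + (0 + X)\{b}) :: --b--▸ t1
  t1 = b.(a.a.(rec X. b.b.(a.a.X + (0 + X)\{b})) + (0 + (rec X. b.b.(a.a.X + (0 + X)\{b})))\{b}) :: --b--▸ t2
  t2 = a.a.(rec X. b.b.(a.a.X + (0 + X)\{b})) + (0 + (rec X. b.b.(a.a.X + (0 + X)\{b})))\{b} :: --a--▸ t3
  t3 = a.(rec X. b.b.(a.a.X + (0 + X)\{b})) :: --a--▸ t0
Bisimilarity quotient blocks:
  B0 = {s0}
  B1 = {s1}
  B2 = {s2}
  B3 = {s3}
  B4 = {t0}
  B5 = {t1}
  B6 = {t2}
  B7 = {t3}
s0 ∈ B0, t0 ∈ B4 → different blocks

NO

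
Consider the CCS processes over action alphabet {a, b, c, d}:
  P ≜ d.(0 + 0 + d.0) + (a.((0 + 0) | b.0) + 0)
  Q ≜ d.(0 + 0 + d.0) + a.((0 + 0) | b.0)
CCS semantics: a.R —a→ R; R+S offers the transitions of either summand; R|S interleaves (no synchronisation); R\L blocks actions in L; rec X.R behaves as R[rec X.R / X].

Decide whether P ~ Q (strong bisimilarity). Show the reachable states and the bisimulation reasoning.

LTS(P): 5 reachable states
  p0 = d.(0 + 0 + d.0) + (a.((0 + 0) | b.0) + 0) → -a-> p1, -d-> p2
  p1 = (0 + 0) | b.0 → -b-> p3
  p2 = 0 + 0 + d.0 → -d-> p4
  p3 = (0 + 0) | 0 → ∅
  p4 = 0 → ∅
LTS(Q): 5 reachable states
  q0 = d.(0 + 0 + d.0) + a.((0 + 0) | b.0) → -a-> q1, -d-> q2
  q1 = (0 + 0) | b.0 → -b-> q3
  q2 = 0 + 0 + d.0 → -d-> q4
  q3 = (0 + 0) | 0 → ∅
  q4 = 0 → ∅
Bisimilarity quotient blocks:
  B0 = {p0, q0}
  B1 = {p1, q1}
  B2 = {p3, p4, q3, q4}
  B3 = {p2, q2}
p0 ∈ B0, q0 ∈ B0 → same block

YES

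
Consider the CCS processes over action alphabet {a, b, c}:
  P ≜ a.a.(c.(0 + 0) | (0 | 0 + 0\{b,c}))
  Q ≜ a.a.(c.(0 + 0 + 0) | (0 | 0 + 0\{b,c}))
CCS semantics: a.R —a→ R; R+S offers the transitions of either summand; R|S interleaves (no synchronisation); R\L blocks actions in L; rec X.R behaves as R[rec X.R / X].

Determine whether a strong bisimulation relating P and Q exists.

LTS(P): 4 reachable states
  u0 = a.a.(c.(0 + 0) | (0 | 0 + 0\{b,c})) has moves ··a··> u1
  u1 = a.(c.(0 + 0) | (0 | 0 + 0\{b,c})) has moves ··a··> u2
  u2 = c.(0 + 0) | (0 | 0 + 0\{b,c}) has moves ··c··> u3
  u3 = (0 + 0) | (0 | 0 + 0\{b,c}) has moves ∅
LTS(Q): 4 reachable states
  v0 = a.a.(c.(0 + 0 + 0) | (0 | 0 + 0\{b,c})) has moves ··a··> v1
  v1 = a.(c.(0 + 0 + 0) | (0 | 0 + 0\{b,c})) has moves ··a··> v2
  v2 = c.(0 + 0 + 0) | (0 | 0 + 0\{b,c}) has moves ··c··> v3
  v3 = (0 + 0 + 0) | (0 | 0 + 0\{b,c}) has moves ∅
Coarsest stable partition (strong bisimilarity classes):
  B0 = {u0, v0}
  B1 = {u1, v1}
  B2 = {u2, v2}
  B3 = {u3, v3}
u0 ∈ B0, v0 ∈ B0 → same block

bisimilar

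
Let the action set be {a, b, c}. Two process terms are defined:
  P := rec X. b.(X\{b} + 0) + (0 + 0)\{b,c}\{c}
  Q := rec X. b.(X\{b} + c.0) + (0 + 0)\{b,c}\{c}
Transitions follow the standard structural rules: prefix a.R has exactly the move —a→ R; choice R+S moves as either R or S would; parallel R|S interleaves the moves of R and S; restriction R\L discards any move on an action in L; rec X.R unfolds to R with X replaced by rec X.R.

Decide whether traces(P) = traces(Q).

P's transition system — 2 states:
  p0 = rec X. b.(X\{b} + 0) + (0 + 0)\{b,c}\{c} | =b=> p1
  p1 = (rec X. b.(X\{b} + 0) + (0 + 0)\{b,c}\{c})\{b} + 0 | ∅
Q's transition system — 3 states:
  q0 = rec X. b.(X\{b} + c.0) + (0 + 0)\{b,c}\{c} | =b=> q1
  q1 = (rec X. b.(X\{b} + c.0) + (0 + 0)\{b,c}\{c})\{b} + c.0 | =c=> q2
  q2 = 0 | ∅
Executing bc from Q (initial set {q0}):
  step 1 (b): {q1}
  step 2 (c): {q2}
  ✓ Q
Executing bc from P (initial set {p0}):
  step 1 (b): {p1}
  step 2 (c): ∅ (P stuck)

traces(P) ≠ traces(Q) — witness ⟨bc⟩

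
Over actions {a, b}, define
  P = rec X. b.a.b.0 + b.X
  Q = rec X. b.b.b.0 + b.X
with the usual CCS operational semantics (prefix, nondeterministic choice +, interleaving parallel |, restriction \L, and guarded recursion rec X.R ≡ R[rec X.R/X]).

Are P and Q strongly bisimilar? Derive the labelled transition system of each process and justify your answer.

Reachable graph of P (4 states):
  m0 = rec X. b.a.b.0 + b.X :: —b→ m0, —b→ m1
  m1 = a.b.0 :: —a→ m2
  m2 = b.0 :: —b→ m3
  m3 = 0 :: deadlocked
Reachable graph of Q (4 states):
  n0 = rec X. b.b.b.0 + b.X :: —b→ n0, —b→ n1
  n1 = b.b.0 :: —b→ n2
  n2 = b.0 :: —b→ n3
  n3 = 0 :: deadlocked
Coarsest stable partition (strong bisimilarity classes):
  B0 = {m0}
  B1 = {m1}
  B2 = {m2, n2}
  B3 = {m3, n3}
  B4 = {n0}
  B5 = {n1}
m0 ∈ B0, n0 ∈ B4 → different blocks

NO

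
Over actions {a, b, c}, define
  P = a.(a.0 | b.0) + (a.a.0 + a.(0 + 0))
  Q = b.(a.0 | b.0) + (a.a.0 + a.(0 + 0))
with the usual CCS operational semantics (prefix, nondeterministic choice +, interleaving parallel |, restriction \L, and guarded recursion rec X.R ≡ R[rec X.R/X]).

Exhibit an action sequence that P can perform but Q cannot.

ab

Reachable graph of P (8 states):
  m0 = a.(a.0 | b.0) + (a.a.0 + a.(0 + 0)) :: —a→ m1, —a→ m2, —a→ m3
  m1 = 0 + 0 :: ·
  m2 = a.0 :: —a→ m4
  m3 = a.0 | b.0 :: —a→ m5, —b→ m6
  m4 = 0 :: ·
  m5 = 0 | b.0 :: —b→ m7
  m6 = a.0 | 0 :: —a→ m7
  m7 = 0 | 0 :: ·
Reachable graph of Q (8 states):
  n0 = b.(a.0 | b.0) + (a.a.0 + a.(0 + 0)) :: —a→ n1, —a→ n2, —b→ n3
  n1 = 0 + 0 :: ·
  n2 = a.0 :: —a→ n4
  n3 = a.0 | b.0 :: —a→ n5, —b→ n6
  n4 = 0 :: ·
  n5 = 0 | b.0 :: —b→ n7
  n6 = a.0 | 0 :: —a→ n7
  n7 = 0 | 0 :: ·
Run σ = ⟨ab⟩ on P: start {m0}
  step 1 (a): {m1, m2, m3}
  step 2 (b): {m6}
  ✓ P
Run σ = ⟨ab⟩ on Q: start {n0}
  step 1 (a): {n1, n2}
  step 2 (b): ∅  — Q cannot continue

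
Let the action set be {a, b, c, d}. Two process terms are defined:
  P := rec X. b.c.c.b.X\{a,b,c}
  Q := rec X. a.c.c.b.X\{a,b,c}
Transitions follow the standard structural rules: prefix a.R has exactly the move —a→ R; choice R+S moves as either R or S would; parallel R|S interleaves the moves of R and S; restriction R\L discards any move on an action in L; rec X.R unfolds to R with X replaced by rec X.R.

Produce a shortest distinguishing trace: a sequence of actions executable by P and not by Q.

b

LTS(P): 5 reachable states
  m0 = rec X. b.c.c.b.X\{a,b,c} ⊢ --b--▸ m1
  m1 = c.c.b.(rec X. b.c.c.b.X\{a,b,c})\{a,b,c} ⊢ --c--▸ m2
  m2 = c.b.(rec X. b.c.c.b.X\{a,b,c})\{a,b,c} ⊢ --c--▸ m3
  m3 = b.(rec X. b.c.c.b.X\{a,b,c})\{a,b,c} ⊢ --b--▸ m4
  m4 = (rec X. b.c.c.b.X\{a,b,c})\{a,b,c} ⊢ ∅
LTS(Q): 5 reachable states
  n0 = rec X. a.c.c.b.X\{a,b,c} ⊢ --a--▸ n1
  n1 = c.c.b.(rec X. a.c.c.b.X\{a,b,c})\{a,b,c} ⊢ --c--▸ n2
  n2 = c.b.(rec X. a.c.c.b.X\{a,b,c})\{a,b,c} ⊢ --c--▸ n3
  n3 = b.(rec X. a.c.c.b.X\{a,b,c})\{a,b,c} ⊢ --b--▸ n4
  n4 = (rec X. a.c.c.b.X\{a,b,c})\{a,b,c} ⊢ ∅
Run σ = ⟨b⟩ on P: start {m0}
  after b @ step 1: {m1}
  P completes σ.
Run σ = ⟨b⟩ on Q: start {n0}
  after b @ step 1: no successor for Q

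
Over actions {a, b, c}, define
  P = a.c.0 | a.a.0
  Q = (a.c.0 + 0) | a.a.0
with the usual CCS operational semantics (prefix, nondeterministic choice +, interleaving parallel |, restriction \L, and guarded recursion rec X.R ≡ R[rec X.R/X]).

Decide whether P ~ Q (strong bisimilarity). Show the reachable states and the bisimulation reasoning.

Reachable graph of P (9 states):
  m0 = a.c.0 | a.a.0 has moves —a→ m1, —a→ m2
  m1 = a.c.0 | a.0 has moves —a→ m3, —a→ m4
  m2 = c.0 | a.a.0 has moves —a→ m4, —c→ m5
  m3 = a.c.0 | 0 has moves —a→ m6
  m4 = c.0 | a.0 has moves —a→ m6, —c→ m7
  m5 = 0 | a.a.0 has moves —a→ m7
  m6 = c.0 | 0 has moves —c→ m8
  m7 = 0 | a.0 has moves —a→ m8
  m8 = 0 | 0 has moves ∅
Reachable graph of Q (9 states):
  n0 = (a.c.0 + 0) | a.a.0 has moves —a→ n1, —a→ n2
  n1 = (a.c.0 + 0) | a.0 has moves —a→ n3, —a→ n4
  n2 = c.0 | a.a.0 has moves —a→ n4, —c→ n5
  n3 = (a.c.0 + 0) | 0 has moves —a→ n6
  n4 = c.0 | a.0 has moves —a→ n6, —c→ n7
  n5 = 0 | a.a.0 has moves —a→ n7
  n6 = c.0 | 0 has moves —c→ n8
  n7 = 0 | a.0 has moves —a→ n8
  n8 = 0 | 0 has moves ∅
Coarsest stable partition (strong bisimilarity classes):
  B0 = {m0, n0}
  B1 = {m1, n1}
  B2 = {m4, n4}
  B3 = {m6, n6}
  B4 = {m8, n8}
  B5 = {m7, n7}
  B6 = {m3, n3}
  B7 = {m2, n2}
  B8 = {m5, n5}
m0 ∈ B0, n0 ∈ B0 → same block

YES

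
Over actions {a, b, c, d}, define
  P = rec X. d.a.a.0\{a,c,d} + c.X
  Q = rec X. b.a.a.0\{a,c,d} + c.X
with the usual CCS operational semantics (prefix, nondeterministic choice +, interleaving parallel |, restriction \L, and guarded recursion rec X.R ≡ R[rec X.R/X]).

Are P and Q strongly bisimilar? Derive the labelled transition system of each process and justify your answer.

not bisimilar

LTS(P): 4 reachable states
  m0 = rec X. d.a.a.0\{a,c,d} + c.X ⊢ -c-> m0, -d-> m1
  m1 = a.a.0\{a,c,d} ⊢ -a-> m2
  m2 = a.0\{a,c,d} ⊢ -a-> m3
  m3 = 0\{a,c,d} ⊢ (no moves)
LTS(Q): 4 reachable states
  n0 = rec X. b.a.a.0\{a,c,d} + c.X ⊢ -b-> n1, -c-> n0
  n1 = a.a.0\{a,c,d} ⊢ -a-> n2
  n2 = a.0\{a,c,d} ⊢ -a-> n3
  n3 = 0\{a,c,d} ⊢ (no moves)
Partition-refinement fixed point:
  B0 = {m0}
  B1 = {m1, n1}
  B2 = {m2, n2}
  B3 = {m3, n3}
  B4 = {n0}
m0 ∈ B0, n0 ∈ B4 → different blocks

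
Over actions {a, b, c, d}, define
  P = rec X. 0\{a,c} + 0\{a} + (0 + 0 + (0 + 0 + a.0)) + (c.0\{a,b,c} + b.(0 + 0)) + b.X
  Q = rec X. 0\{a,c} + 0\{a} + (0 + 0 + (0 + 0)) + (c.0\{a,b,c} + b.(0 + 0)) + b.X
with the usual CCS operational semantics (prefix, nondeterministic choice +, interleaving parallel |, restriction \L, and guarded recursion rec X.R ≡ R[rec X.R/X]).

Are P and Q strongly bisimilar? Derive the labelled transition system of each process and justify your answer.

P ≁ Q

LTS(P): 4 reachable states
  s0 = rec X. 0\{a,c} + 0\{a} + (0 + 0 + (0 + 0 + a.0)) + (c.0\{a,b,c} + b.(0 + 0)) + b.X :: —a→ s1, —b→ s0, —b→ s2, —c→ s3
  s1 = 0 :: stopped
  s2 = 0 + 0 :: stopped
  s3 = 0\{a,b,c} :: stopped
LTS(Q): 3 reachable states
  t0 = rec X. 0\{a,c} + 0\{a} + (0 + 0 + (0 + 0)) + (c.0\{a,b,c} + b.(0 + 0)) + b.X :: —b→ t0, —b→ t1, —c→ t2
  t1 = 0 + 0 :: stopped
  t2 = 0\{a,b,c} :: stopped
Partition-refinement fixed point:
  B0 = {s0}
  B1 = {s1, s2, s3, t1, t2}
  B2 = {t0}
s0 ∈ B0, t0 ∈ B2 → different blocks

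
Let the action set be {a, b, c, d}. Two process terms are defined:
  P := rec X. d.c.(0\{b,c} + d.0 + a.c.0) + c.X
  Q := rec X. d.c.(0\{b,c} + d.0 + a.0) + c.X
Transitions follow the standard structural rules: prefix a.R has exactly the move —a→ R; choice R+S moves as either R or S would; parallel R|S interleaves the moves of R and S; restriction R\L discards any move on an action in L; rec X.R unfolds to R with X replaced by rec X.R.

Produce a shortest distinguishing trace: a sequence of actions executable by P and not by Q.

P's transition system — 5 states:
  u0 = rec X. d.c.(0\{b,c} + d.0 + a.c.0) + c.X | ··c··> u0, ··d··> u1
  u1 = c.(0\{b,c} + d.0 + a.c.0) | ··c··> u2
  u2 = 0\{b,c} + d.0 + a.c.0 | ··a··> u3, ··d··> u4
  u3 = c.0 | ··c··> u4
  u4 = 0 | (no moves)
Q's transition system — 4 states:
  v0 = rec X. d.c.(0\{b,c} + d.0 + a.0) + c.X | ··c··> v0, ··d··> v1
  v1 = c.(0\{b,c} + d.0 + a.0) | ··c··> v2
  v2 = 0\{b,c} + d.0 + a.0 | ··a··> v3, ··d··> v3
  v3 = 0 | (no moves)
Run σ = ⟨dcac⟩ on P: start {u0}
  step 1 (d): {u1}
  step 2 (c): {u2}
  step 3 (a): {u3}
  step 4 (c): {u4}
  — P admits the full trace.
Run σ = ⟨dcac⟩ on Q: start {v0}
  step 1 (d): {v1}
  step 2 (c): {v2}
  step 3 (a): {v3}
  step 4 (c): ∅ (Q stuck)

dcac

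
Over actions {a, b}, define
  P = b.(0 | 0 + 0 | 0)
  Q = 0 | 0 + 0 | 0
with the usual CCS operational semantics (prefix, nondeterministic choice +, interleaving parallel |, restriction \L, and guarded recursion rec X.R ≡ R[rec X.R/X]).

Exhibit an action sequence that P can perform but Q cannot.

P's transition system — 2 states:
  s0 = b.(0 | 0 + 0 | 0) | =b=> s1
  s1 = 0 | 0 + 0 | 0 | ·
Q's transition system — 1 states:
  t0 = 0 | 0 + 0 | 0 | ·
Executing b from P (initial set {s0}):
  after b @ step 1: {s1}
  ✓ P
Executing b from Q (initial set {t0}):
  after b @ step 1: ∅  — Q cannot continue

b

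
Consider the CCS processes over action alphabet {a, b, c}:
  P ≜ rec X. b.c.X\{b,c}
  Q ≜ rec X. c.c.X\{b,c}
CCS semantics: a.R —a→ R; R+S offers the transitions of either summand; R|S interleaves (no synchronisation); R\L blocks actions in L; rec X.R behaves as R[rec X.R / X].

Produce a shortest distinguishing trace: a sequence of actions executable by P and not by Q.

b

P's transition system — 3 states:
  u0 = rec X. b.c.X\{b,c} | ··b··> u1
  u1 = c.(rec X. b.c.X\{b,c})\{b,c} | ··c··> u2
  u2 = (rec X. b.c.X\{b,c})\{b,c} | ·
Q's transition system — 3 states:
  v0 = rec X. c.c.X\{b,c} | ··c··> v1
  v1 = c.(rec X. c.c.X\{b,c})\{b,c} | ··c··> v2
  v2 = (rec X. c.c.X\{b,c})\{b,c} | ·
Trace ⟨b⟩ through P, begin at {u0}:
  [1] b ⇒ {u1}
  ✓ P
Trace ⟨b⟩ through Q, begin at {v0}:
  [1] b ⇒ no successor for Q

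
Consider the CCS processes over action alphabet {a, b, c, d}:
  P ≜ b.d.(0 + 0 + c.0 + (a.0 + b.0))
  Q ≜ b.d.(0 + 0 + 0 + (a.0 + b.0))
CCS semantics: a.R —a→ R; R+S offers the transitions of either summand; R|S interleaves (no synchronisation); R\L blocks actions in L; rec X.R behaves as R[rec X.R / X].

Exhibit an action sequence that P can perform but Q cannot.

bdc

LTS(P): 4 reachable states
  m0 = b.d.(0 + 0 + c.0 + (a.0 + b.0)) has moves -b-> m1
  m1 = d.(0 + 0 + c.0 + (a.0 + b.0)) has moves -d-> m2
  m2 = 0 + 0 + c.0 + (a.0 + b.0) has moves -a-> m3, -b-> m3, -c-> m3
  m3 = 0 has moves deadlocked
LTS(Q): 4 reachable states
  n0 = b.d.(0 + 0 + 0 + (a.0 + b.0)) has moves -b-> n1
  n1 = d.(0 + 0 + 0 + (a.0 + b.0)) has moves -d-> n2
  n2 = 0 + 0 + 0 + (a.0 + b.0) has moves -a-> n3, -b-> n3
  n3 = 0 has moves deadlocked
Executing bdc from P (initial set {m0}):
  [1] b ⇒ {m1}
  [2] d ⇒ {m2}
  [3] c ⇒ {m3}
  — P admits the full trace.
Executing bdc from Q (initial set {n0}):
  [1] b ⇒ {n1}
  [2] d ⇒ {n2}
  [3] c ⇒ ∅ (Q stuck)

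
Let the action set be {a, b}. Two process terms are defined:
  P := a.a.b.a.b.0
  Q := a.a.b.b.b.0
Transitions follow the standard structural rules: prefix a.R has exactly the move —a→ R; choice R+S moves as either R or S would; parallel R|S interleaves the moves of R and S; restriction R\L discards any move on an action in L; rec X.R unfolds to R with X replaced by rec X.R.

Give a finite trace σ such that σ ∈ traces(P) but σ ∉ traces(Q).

P's transition system — 6 states:
  u0 = a.a.b.a.b.0 ⊢ ··a··> u1
  u1 = a.b.a.b.0 ⊢ ··a··> u2
  u2 = b.a.b.0 ⊢ ··b··> u3
  u3 = a.b.0 ⊢ ··a··> u4
  u4 = b.0 ⊢ ··b··> u5
  u5 = 0 ⊢ ·
Q's transition system — 6 states:
  v0 = a.a.b.b.b.0 ⊢ ··a··> v1
  v1 = a.b.b.b.0 ⊢ ··a··> v2
  v2 = b.b.b.0 ⊢ ··b··> v3
  v3 = b.b.0 ⊢ ··b··> v4
  v4 = b.0 ⊢ ··b··> v5
  v5 = 0 ⊢ ·
Executing aaba from P (initial set {u0}):
  [1] a ⇒ {u1}
  [2] a ⇒ {u2}
  [3] b ⇒ {u3}
  [4] a ⇒ {u4}
  — P admits the full trace.
Executing aaba from Q (initial set {v0}):
  [1] a ⇒ {v1}
  [2] a ⇒ {v2}
  [3] b ⇒ {v3}
  [4] a ⇒ no successor for Q

aaba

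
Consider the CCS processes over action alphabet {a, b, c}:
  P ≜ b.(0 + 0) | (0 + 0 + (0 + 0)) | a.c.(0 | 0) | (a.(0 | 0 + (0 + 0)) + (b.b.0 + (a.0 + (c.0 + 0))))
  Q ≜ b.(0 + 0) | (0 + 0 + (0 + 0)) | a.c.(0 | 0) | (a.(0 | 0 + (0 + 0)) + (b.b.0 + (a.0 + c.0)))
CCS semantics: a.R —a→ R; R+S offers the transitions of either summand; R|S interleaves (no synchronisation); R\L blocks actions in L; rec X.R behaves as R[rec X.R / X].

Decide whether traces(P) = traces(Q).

P's transition system — 24 states:
  p0 = b.(0 + 0) | (0 + 0 + (0 + 0)) | a.c.(0 | 0) | (a.(0 | 0 + (0 + 0)) + (b.b.0 + (a.0 + (c.0 + 0)))) ⊢ -a-> p1, -a-> p2, -a-> p3, -b-> p4, -b-> p5, -c-> p2
  p1 = b.(0 + 0) | (0 + 0 + (0 + 0)) | a.c.(0 | 0) | (0 | 0 + (0 + 0)) ⊢ -a-> p6, -b-> p7
  p2 = b.(0 + 0) | (0 + 0 + (0 + 0)) | a.c.(0 | 0) | 0 ⊢ -a-> p8, -b-> p9
  p3 = b.(0 + 0) | (0 + 0 + (0 + 0)) | c.(0 | 0) | (a.(0 | 0 + (0 + 0)) + (b.b.0 + (a.0 + (c.0 + 0)))) ⊢ -a-> p6, -a-> p8, -b-> p10, -b-> p11, -c-> p12, -c-> p8
  p4 = (0 + 0) | (0 + 0 + (0 + 0)) | a.c.(0 | 0) | (a.(0 | 0 + (0 + 0)) + (b.b.0 + (a.0 + (c.0 + 0)))) ⊢ -a-> p10, -a-> p7, -a-> p9, -b-> p13, -c-> p9
  p5 = b.(0 + 0) | (0 + 0 + (0 + 0)) | a.c.(0 | 0) | b.0 ⊢ -a-> p11, -b-> p13, -b-> p2
  p6 = b.(0 + 0) | (0 + 0 + (0 + 0)) | c.(0 | 0) | (0 | 0 + (0 + 0)) ⊢ -b-> p14, -c-> p15
  p7 = (0 + 0) | (0 + 0 + (0 + 0)) | a.c.(0 | 0) | (0 | 0 + (0 + 0)) ⊢ -a-> p14
  p8 = b.(0 + 0) | (0 + 0 + (0 + 0)) | c.(0 | 0) | 0 ⊢ -b-> p16, -c-> p17
  p9 = (0 + 0) | (0 + 0 + (0 + 0)) | a.c.(0 | 0) | 0 ⊢ -a-> p16
  p10 = (0 + 0) | (0 + 0 + (0 + 0)) | c.(0 | 0) | (a.(0 | 0 + (0 + 0)) + (b.b.0 + (a.0 + (c.0 + 0)))) ⊢ -a-> p14, -a-> p16, -b-> p18, -c-> p16, -c-> p19
  p11 = b.(0 + 0) | (0 + 0 + (0 + 0)) | c.(0 | 0) | b.0 ⊢ -b-> p18, -b-> p8, -c-> p20
  p12 = b.(0 + 0) | (0 + 0 + (0 + 0)) | (0 | 0) | (a.(0 | 0 + (0 + 0)) + (b.b.0 + (a.0 + (c.0 + 0)))) ⊢ -a-> p15, -a-> p17, -b-> p19, -b-> p20, -c-> p17
  p13 = (0 + 0) | (0 + 0 + (0 + 0)) | a.c.(0 | 0) | b.0 ⊢ -a-> p18, -b-> p9
  p14 = (0 + 0) | (0 + 0 + (0 + 0)) | c.(0 | 0) | (0 | 0 + (0 + 0)) ⊢ -c-> p21
  p15 = b.(0 + 0) | (0 + 0 + (0 + 0)) | (0 | 0) | (0 | 0 + (0 + 0)) ⊢ -b-> p21
  p16 = (0 + 0) | (0 + 0 + (0 + 0)) | c.(0 | 0) | 0 ⊢ -c-> p22
  p17 = b.(0 + 0) | (0 + 0 + (0 + 0)) | (0 | 0) | 0 ⊢ -b-> p22
  p18 = (0 + 0) | (0 + 0 + (0 + 0)) | c.(0 | 0) | b.0 ⊢ -b-> p16, -c-> p23
  p19 = (0 + 0) | (0 + 0 + (0 + 0)) | (0 | 0) | (a.(0 | 0 + (0 + 0)) + (b.b.0 + (a.0 + (c.0 + 0)))) ⊢ -a-> p21, -a-> p22, -b-> p23, -c-> p22
  p20 = b.(0 + 0) | (0 + 0 + (0 + 0)) | (0 | 0) | b.0 ⊢ -b-> p17, -b-> p23
  p21 = (0 + 0) | (0 + 0 + (0 + 0)) | (0 | 0) | (0 | 0 + (0 + 0)) ⊢ (no moves)
  p22 = (0 + 0) | (0 + 0 + (0 + 0)) | (0 | 0) | 0 ⊢ (no moves)
  p23 = (0 + 0) | (0 + 0 + (0 + 0)) | (0 | 0) | b.0 ⊢ -b-> p22
Q's transition system — 24 states:
  q0 = b.(0 + 0) | (0 + 0 + (0 + 0)) | a.c.(0 | 0) | (a.(0 | 0 + (0 + 0)) + (b.b.0 + (a.0 + c.0))) ⊢ -a-> q1, -a-> q2, -a-> q3, -b-> q4, -b-> q5, -c-> q2
  q1 = b.(0 + 0) | (0 + 0 + (0 + 0)) | a.c.(0 | 0) | (0 | 0 + (0 + 0)) ⊢ -a-> q6, -b-> q7
  q2 = b.(0 + 0) | (0 + 0 + (0 + 0)) | a.c.(0 | 0) | 0 ⊢ -a-> q8, -b-> q9
  q3 = b.(0 + 0) | (0 + 0 + (0 + 0)) | c.(0 | 0) | (a.(0 | 0 + (0 + 0)) + (b.b.0 + (a.0 + c.0))) ⊢ -a-> q6, -a-> q8, -b-> q10, -b-> q11, -c-> q12, -c-> q8
  q4 = (0 + 0) | (0 + 0 + (0 + 0)) | a.c.(0 | 0) | (a.(0 | 0 + (0 + 0)) + (b.b.0 + (a.0 + c.0))) ⊢ -a-> q10, -a-> q7, -a-> q9, -b-> q13, -c-> q9
  q5 = b.(0 + 0) | (0 + 0 + (0 + 0)) | a.c.(0 | 0) | b.0 ⊢ -a-> q11, -b-> q13, -b-> q2
  q6 = b.(0 + 0) | (0 + 0 + (0 + 0)) | c.(0 | 0) | (0 | 0 + (0 + 0)) ⊢ -b-> q14, -c-> q15
  q7 = (0 + 0) | (0 + 0 + (0 + 0)) | a.c.(0 | 0) | (0 | 0 + (0 + 0)) ⊢ -a-> q14
  q8 = b.(0 + 0) | (0 + 0 + (0 + 0)) | c.(0 | 0) | 0 ⊢ -b-> q16, -c-> q17
  q9 = (0 + 0) | (0 + 0 + (0 + 0)) | a.c.(0 | 0) | 0 ⊢ -a-> q16
  q10 = (0 + 0) | (0 + 0 + (0 + 0)) | c.(0 | 0) | (a.(0 | 0 + (0 + 0)) + (b.b.0 + (a.0 + c.0))) ⊢ -a-> q14, -a-> q16, -b-> q18, -c-> q16, -c-> q19
  q11 = b.(0 + 0) | (0 + 0 + (0 + 0)) | c.(0 | 0) | b.0 ⊢ -b-> q18, -b-> q8, -c-> q20
  q12 = b.(0 + 0) | (0 + 0 + (0 + 0)) | (0 | 0) | (a.(0 | 0 + (0 + 0)) + (b.b.0 + (a.0 + c.0))) ⊢ -a-> q15, -a-> q17, -b-> q19, -b-> q20, -c-> q17
  q13 = (0 + 0) | (0 + 0 + (0 + 0)) | a.c.(0 | 0) | b.0 ⊢ -a-> q18, -b-> q9
  q14 = (0 + 0) | (0 + 0 + (0 + 0)) | c.(0 | 0) | (0 | 0 + (0 + 0)) ⊢ -c-> q21
  q15 = b.(0 + 0) | (0 + 0 + (0 + 0)) | (0 | 0) | (0 | 0 + (0 + 0)) ⊢ -b-> q21
  q16 = (0 + 0) | (0 + 0 + (0 + 0)) | c.(0 | 0) | 0 ⊢ -c-> q22
  q17 = b.(0 + 0) | (0 + 0 + (0 + 0)) | (0 | 0) | 0 ⊢ -b-> q22
  q18 = (0 + 0) | (0 + 0 + (0 + 0)) | c.(0 | 0) | b.0 ⊢ -b-> q16, -c-> q23
  q19 = (0 + 0) | (0 + 0 + (0 + 0)) | (0 | 0) | (a.(0 | 0 + (0 + 0)) + (b.b.0 + (a.0 + c.0))) ⊢ -a-> q21, -a-> q22, -b-> q23, -c-> q22
  q20 = b.(0 + 0) | (0 + 0 + (0 + 0)) | (0 | 0) | b.0 ⊢ -b-> q17, -b-> q23
  q21 = (0 + 0) | (0 + 0 + (0 + 0)) | (0 | 0) | (0 | 0 + (0 + 0)) ⊢ (no moves)
  q22 = (0 + 0) | (0 + 0 + (0 + 0)) | (0 | 0) | 0 ⊢ (no moves)
  q23 = (0 + 0) | (0 + 0 + (0 + 0)) | (0 | 0) | b.0 ⊢ -b-> q22
Bisimilarity quotient blocks:
  B0 = {p0, q0}
  B1 = {p1, p13, p2, q1, q13, q2}
  B2 = {p18, p6, p8, q18, q6, q8}
  B3 = {p14, p16, q14, q16}
  B4 = {p21, p22, q21, q22}
  B5 = {p15, p17, p23, q15, q17, q23}
  B6 = {p7, p9, q7, q9}
  B7 = {p4, q4}
  B8 = {p10, q10}
  B9 = {p19, q19}
  B10 = {p5, q5}
  B11 = {p11, q11}
  B12 = {p20, q20}
  B13 = {p3, q3}
  B14 = {p12, q12}
p0 ∈ B0, q0 ∈ B0 → same block
Bisimilar ⇒ trace-equivalent.

traces(P) = traces(Q)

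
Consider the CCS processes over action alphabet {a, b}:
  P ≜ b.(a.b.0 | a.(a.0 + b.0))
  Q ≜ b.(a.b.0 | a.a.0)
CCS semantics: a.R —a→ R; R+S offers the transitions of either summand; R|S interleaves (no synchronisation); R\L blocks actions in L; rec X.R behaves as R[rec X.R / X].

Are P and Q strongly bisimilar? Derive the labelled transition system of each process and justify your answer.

P's transition system — 10 states:
  u0 = b.(a.b.0 | a.(a.0 + b.0)) has moves =b=> u1
  u1 = a.b.0 | a.(a.0 + b.0) has moves =a=> u2, =a=> u3
  u2 = a.b.0 | (a.0 + b.0) has moves =a=> u4, =a=> u5, =b=> u4
  u3 = b.0 | a.(a.0 + b.0) has moves =a=> u5, =b=> u6
  u4 = a.b.0 | 0 has moves =a=> u7
  u5 = b.0 | (a.0 + b.0) has moves =a=> u7, =b=> u7, =b=> u8
  u6 = 0 | a.(a.0 + b.0) has moves =a=> u8
  u7 = b.0 | 0 has moves =b=> u9
  u8 = 0 | (a.0 + b.0) has moves =a=> u9, =b=> u9
  u9 = 0 | 0 has moves (no moves)
Q's transition system — 10 states:
  v0 = b.(a.b.0 | a.a.0) has moves =b=> v1
  v1 = a.b.0 | a.a.0 has moves =a=> v2, =a=> v3
  v2 = a.b.0 | a.0 has moves =a=> v4, =a=> v5
  v3 = b.0 | a.a.0 has moves =a=> v5, =b=> v6
  v4 = a.b.0 | 0 has moves =a=> v7
  v5 = b.0 | a.0 has moves =a=> v7, =b=> v8
  v6 = 0 | a.a.0 has moves =a=> v8
  v7 = b.0 | 0 has moves =b=> v9
  v8 = 0 | a.0 has moves =a=> v9
  v9 = 0 | 0 has moves (no moves)
Partition-refinement fixed point:
  B0 = {u0}
  B1 = {u1}
  B2 = {u3}
  B3 = {u6}
  B4 = {u8}
  B5 = {u9, v9}
  B6 = {u5}
  B7 = {u7, v7}
  B8 = {u2}
  B9 = {u4, v4}
  B10 = {v0}
  B11 = {v1}
  B12 = {v3}
  B13 = {v5}
  B14 = {v8}
  B15 = {v6}
  B16 = {v2}
u0 ∈ B0, v0 ∈ B10 → different blocks

P ≁ Q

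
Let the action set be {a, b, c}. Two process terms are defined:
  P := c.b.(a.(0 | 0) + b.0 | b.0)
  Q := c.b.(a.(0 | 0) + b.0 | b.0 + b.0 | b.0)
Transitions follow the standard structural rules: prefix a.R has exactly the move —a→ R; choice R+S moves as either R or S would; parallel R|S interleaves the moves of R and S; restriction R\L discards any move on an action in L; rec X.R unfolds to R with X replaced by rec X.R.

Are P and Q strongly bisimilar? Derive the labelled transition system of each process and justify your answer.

Reachable graph of P (6 states):
  m0 = c.b.(a.(0 | 0) + b.0 | b.0) has moves --c--▸ m1
  m1 = b.(a.(0 | 0) + b.0 | b.0) has moves --b--▸ m2
  m2 = a.(0 | 0) + b.0 | b.0 has moves --a--▸ m3, --b--▸ m4, --b--▸ m5
  m3 = 0 | 0 has moves ∅
  m4 = 0 | b.0 has moves --b--▸ m3
  m5 = b.0 | 0 has moves --b--▸ m3
Reachable graph of Q (6 states):
  n0 = c.b.(a.(0 | 0) + b.0 | b.0 + b.0 | b.0) has moves --c--▸ n1
  n1 = b.(a.(0 | 0) + b.0 | b.0 + b.0 | b.0) has moves --b--▸ n2
  n2 = a.(0 | 0) + b.0 | b.0 + b.0 | b.0 has moves --a--▸ n3, --b--▸ n4, --b--▸ n5
  n3 = 0 | 0 has moves ∅
  n4 = 0 | b.0 has moves --b--▸ n3
  n5 = b.0 | 0 has moves --b--▸ n3
Bisimilarity quotient blocks:
  B0 = {m0, n0}
  B1 = {m1, n1}
  B2 = {m2, n2}
  B3 = {m3, n3}
  B4 = {m4, m5, n4, n5}
m0 ∈ B0, n0 ∈ B0 → same block

P ~ Q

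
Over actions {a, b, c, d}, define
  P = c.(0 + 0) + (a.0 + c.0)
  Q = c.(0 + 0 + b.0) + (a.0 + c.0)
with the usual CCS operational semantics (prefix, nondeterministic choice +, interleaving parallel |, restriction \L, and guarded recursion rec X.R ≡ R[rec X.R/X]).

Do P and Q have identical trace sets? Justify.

Reachable graph of P (3 states):
  u0 = c.(0 + 0) + (a.0 + c.0) has moves -a-> u1, -c-> u1, -c-> u2
  u1 = 0 has moves ∅
  u2 = 0 + 0 has moves ∅
Reachable graph of Q (3 states):
  v0 = c.(0 + 0 + b.0) + (a.0 + c.0) has moves -a-> v1, -c-> v1, -c-> v2
  v1 = 0 has moves ∅
  v2 = 0 + 0 + b.0 has moves -b-> v1
Executing cb from Q (initial set {v0}):
  after c @ step 1: {v1, v2}
  after b @ step 2: {v1}
  ✓ Q
Executing cb from P (initial set {u0}):
  after c @ step 1: {u1, u2}
  after b @ step 2: ∅ (P stuck)

NO — witness ⟨cb⟩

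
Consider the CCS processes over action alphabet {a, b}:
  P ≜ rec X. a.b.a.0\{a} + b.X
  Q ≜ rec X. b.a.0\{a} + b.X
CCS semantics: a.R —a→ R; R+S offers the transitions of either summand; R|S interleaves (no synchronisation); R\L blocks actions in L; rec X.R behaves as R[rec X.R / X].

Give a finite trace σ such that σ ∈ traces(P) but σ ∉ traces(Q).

Reachable graph of P (4 states):
  u0 = rec X. a.b.a.0\{a} + b.X has moves —a→ u1, —b→ u0
  u1 = b.a.0\{a} has moves —b→ u2
  u2 = a.0\{a} has moves —a→ u3
  u3 = 0\{a} has moves ·
Reachable graph of Q (3 states):
  v0 = rec X. b.a.0\{a} + b.X has moves —b→ v0, —b→ v1
  v1 = a.0\{a} has moves —a→ v2
  v2 = 0\{a} has moves ·
Run σ = ⟨a⟩ on P: start {u0}
  after a @ step 1: {u1}
  ✓ P
Run σ = ⟨a⟩ on Q: start {v0}
  after a @ step 1: no successor for Q

a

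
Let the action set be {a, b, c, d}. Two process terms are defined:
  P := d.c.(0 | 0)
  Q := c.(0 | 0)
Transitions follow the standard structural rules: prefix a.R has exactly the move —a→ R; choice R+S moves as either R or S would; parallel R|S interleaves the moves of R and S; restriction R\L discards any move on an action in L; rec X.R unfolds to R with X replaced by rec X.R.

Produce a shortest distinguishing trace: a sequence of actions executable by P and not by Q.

d

P's transition system — 3 states:
  m0 = d.c.(0 | 0) → --d--▸ m1
  m1 = c.(0 | 0) → --c--▸ m2
  m2 = 0 | 0 → (no moves)
Q's transition system — 2 states:
  n0 = c.(0 | 0) → --c--▸ n1
  n1 = 0 | 0 → (no moves)
Run σ = ⟨d⟩ on P: start {m0}
  after d @ step 1: {m1}
  — P admits the full trace.
Run σ = ⟨d⟩ on Q: start {n0}
  after d @ step 1: ∅  — Q cannot continue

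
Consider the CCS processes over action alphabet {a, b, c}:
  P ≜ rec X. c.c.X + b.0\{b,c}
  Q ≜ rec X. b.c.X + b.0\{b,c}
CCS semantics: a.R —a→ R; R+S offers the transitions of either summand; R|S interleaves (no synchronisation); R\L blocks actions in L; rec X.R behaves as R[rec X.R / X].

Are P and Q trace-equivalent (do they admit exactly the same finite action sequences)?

NO — witness ⟨c⟩

Reachable graph of P (3 states):
  p0 = rec X. c.c.X + b.0\{b,c} :: -b-> p1, -c-> p2
  p1 = 0\{b,c} :: deadlocked
  p2 = c.(rec X. c.c.X + b.0\{b,c}) :: -c-> p0
Reachable graph of Q (3 states):
  q0 = rec X. b.c.X + b.0\{b,c} :: -b-> q1, -b-> q2
  q1 = 0\{b,c} :: deadlocked
  q2 = c.(rec X. b.c.X + b.0\{b,c}) :: -c-> q0
Executing c from P (initial set {p0}):
  step 1 (c): {p2}
  — P admits the full trace.
Executing c from Q (initial set {q0}):
  step 1 (c): no successor for Q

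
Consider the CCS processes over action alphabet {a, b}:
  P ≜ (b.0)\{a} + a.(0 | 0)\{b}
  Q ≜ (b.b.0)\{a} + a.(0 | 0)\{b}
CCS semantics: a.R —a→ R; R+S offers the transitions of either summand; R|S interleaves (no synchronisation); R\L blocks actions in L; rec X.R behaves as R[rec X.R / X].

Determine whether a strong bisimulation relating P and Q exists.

Reachable graph of P (3 states):
  m0 = (b.0)\{a} + a.(0 | 0)\{b} → --a--▸ m1, --b--▸ m2
  m1 = (0 | 0)\{b} → ·
  m2 = 0\{a} → ·
Reachable graph of Q (4 states):
  n0 = (b.b.0)\{a} + a.(0 | 0)\{b} → --a--▸ n1, --b--▸ n2
  n1 = (0 | 0)\{b} → ·
  n2 = (b.0)\{a} → --b--▸ n3
  n3 = 0\{a} → ·
Coarsest stable partition (strong bisimilarity classes):
  B0 = {m0}
  B1 = {m1, m2, n1, n3}
  B2 = {n0}
  B3 = {n2}
m0 ∈ B0, n0 ∈ B2 → different blocks

NO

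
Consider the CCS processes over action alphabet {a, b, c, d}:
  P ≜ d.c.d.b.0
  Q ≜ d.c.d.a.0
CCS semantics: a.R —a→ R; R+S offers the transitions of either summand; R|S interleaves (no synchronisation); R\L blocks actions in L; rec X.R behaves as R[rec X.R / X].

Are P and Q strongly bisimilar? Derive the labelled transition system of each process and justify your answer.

P's transition system — 5 states:
  m0 = d.c.d.b.0 ⊢ -d-> m1
  m1 = c.d.b.0 ⊢ -c-> m2
  m2 = d.b.0 ⊢ -d-> m3
  m3 = b.0 ⊢ -b-> m4
  m4 = 0 ⊢ ·
Q's transition system — 5 states:
  n0 = d.c.d.a.0 ⊢ -d-> n1
  n1 = c.d.a.0 ⊢ -c-> n2
  n2 = d.a.0 ⊢ -d-> n3
  n3 = a.0 ⊢ -a-> n4
  n4 = 0 ⊢ ·
Bisimilarity quotient blocks:
  B0 = {m0}
  B1 = {m1}
  B2 = {m2}
  B3 = {m3}
  B4 = {m4, n4}
  B5 = {n0}
  B6 = {n1}
  B7 = {n2}
  B8 = {n3}
m0 ∈ B0, n0 ∈ B5 → different blocks

NO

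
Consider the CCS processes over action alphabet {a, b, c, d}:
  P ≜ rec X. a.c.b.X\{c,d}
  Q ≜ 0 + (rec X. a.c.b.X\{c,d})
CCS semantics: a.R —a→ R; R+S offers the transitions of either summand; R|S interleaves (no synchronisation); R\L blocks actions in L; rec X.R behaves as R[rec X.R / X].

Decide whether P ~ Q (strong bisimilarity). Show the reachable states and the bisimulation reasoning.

P ~ Q

P's transition system — 5 states:
  p0 = rec X. a.c.b.X\{c,d} ⊢ —a→ p1
  p1 = c.b.(rec X. a.c.b.X\{c,d})\{c,d} ⊢ —c→ p2
  p2 = b.(rec X. a.c.b.X\{c,d})\{c,d} ⊢ —b→ p3
  p3 = (rec X. a.c.b.X\{c,d})\{c,d} ⊢ —a→ p4
  p4 = (c.b.(rec X. a.c.b.X\{c,d})\{c,d})\{c,d} ⊢ deadlocked
Q's transition system — 5 states:
  q0 = 0 + (rec X. a.c.b.X\{c,d}) ⊢ —a→ q1
  q1 = c.b.(rec X. a.c.b.X\{c,d})\{c,d} ⊢ —c→ q2
  q2 = b.(rec X. a.c.b.X\{c,d})\{c,d} ⊢ —b→ q3
  q3 = (rec X. a.c.b.X\{c,d})\{c,d} ⊢ —a→ q4
  q4 = (c.b.(rec X. a.c.b.X\{c,d})\{c,d})\{c,d} ⊢ deadlocked
Coarsest stable partition (strong bisimilarity classes):
  B0 = {p0, q0}
  B1 = {p1, q1}
  B2 = {p2, q2}
  B3 = {p3, q3}
  B4 = {p4, q4}
p0 ∈ B0, q0 ∈ B0 → same block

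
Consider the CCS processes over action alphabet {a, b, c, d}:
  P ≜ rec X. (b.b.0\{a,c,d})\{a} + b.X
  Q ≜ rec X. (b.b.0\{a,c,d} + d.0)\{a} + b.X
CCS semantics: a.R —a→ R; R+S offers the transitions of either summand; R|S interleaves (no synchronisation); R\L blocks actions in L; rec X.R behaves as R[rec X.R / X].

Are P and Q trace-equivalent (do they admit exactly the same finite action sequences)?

trace-distinct — witness ⟨d⟩

P's transition system — 3 states:
  u0 = rec X. (b.b.0\{a,c,d})\{a} + b.X :: --b--▸ u0, --b--▸ u1
  u1 = (b.0\{a,c,d})\{a} :: --b--▸ u2
  u2 = 0\{a,c,d}\{a} :: stopped
Q's transition system — 4 states:
  v0 = rec X. (b.b.0\{a,c,d} + d.0)\{a} + b.X :: --b--▸ v0, --b--▸ v1, --d--▸ v2
  v1 = (b.0\{a,c,d})\{a} :: --b--▸ v3
  v2 = 0\{a} :: stopped
  v3 = 0\{a,c,d}\{a} :: stopped
Executing d from Q (initial set {v0}):
  after d @ step 1: {v2}
  ✓ Q
Executing d from P (initial set {u0}):
  after d @ step 1: no successor for P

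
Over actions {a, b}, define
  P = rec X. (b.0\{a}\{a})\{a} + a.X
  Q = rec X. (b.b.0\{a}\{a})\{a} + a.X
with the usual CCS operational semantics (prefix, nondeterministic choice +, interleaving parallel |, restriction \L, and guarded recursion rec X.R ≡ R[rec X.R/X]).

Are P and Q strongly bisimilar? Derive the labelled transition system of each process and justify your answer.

NO

LTS(P): 2 reachable states
  s0 = rec X. (b.0\{a}\{a})\{a} + a.X → -a-> s0, -b-> s1
  s1 = 0\{a}\{a}\{a} → deadlocked
LTS(Q): 3 reachable states
  t0 = rec X. (b.b.0\{a}\{a})\{a} + a.X → -a-> t0, -b-> t1
  t1 = (b.0\{a}\{a})\{a} → -b-> t2
  t2 = 0\{a}\{a}\{a} → deadlocked
Bisimilarity quotient blocks:
  B0 = {s0}
  B1 = {s1, t2}
  B2 = {t0}
  B3 = {t1}
s0 ∈ B0, t0 ∈ B2 → different blocks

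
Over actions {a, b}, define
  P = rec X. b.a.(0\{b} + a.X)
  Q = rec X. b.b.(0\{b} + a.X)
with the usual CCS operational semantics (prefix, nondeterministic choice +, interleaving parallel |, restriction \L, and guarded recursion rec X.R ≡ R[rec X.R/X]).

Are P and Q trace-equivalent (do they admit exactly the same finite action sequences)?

Reachable graph of P (3 states):
  u0 = rec X. b.a.(0\{b} + a.X) has moves —b→ u1
  u1 = a.(0\{b} + a.(rec X. b.a.(0\{b} + a.X))) has moves —a→ u2
  u2 = 0\{b} + a.(rec X. b.a.(0\{b} + a.X)) has moves —a→ u0
Reachable graph of Q (3 states):
  v0 = rec X. b.b.(0\{b} + a.X) has moves —b→ v1
  v1 = b.(0\{b} + a.(rec X. b.b.(0\{b} + a.X))) has moves —b→ v2
  v2 = 0\{b} + a.(rec X. b.b.(0\{b} + a.X)) has moves —a→ v0
Trace ⟨ba⟩ through P, begin at {u0}:
  step 1 (b): {u1}
  step 2 (a): {u2}
  P completes σ.
Trace ⟨ba⟩ through Q, begin at {v0}:
  step 1 (b): {v1}
  step 2 (a): ∅ (Q stuck)

NO — witness ⟨ba⟩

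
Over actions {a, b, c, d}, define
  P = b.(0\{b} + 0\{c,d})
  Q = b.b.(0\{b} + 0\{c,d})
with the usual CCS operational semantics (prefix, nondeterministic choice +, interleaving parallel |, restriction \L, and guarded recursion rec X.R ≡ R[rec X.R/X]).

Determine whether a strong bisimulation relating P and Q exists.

NO

P's transition system — 2 states:
  p0 = b.(0\{b} + 0\{c,d}) :: ··b··> p1
  p1 = 0\{b} + 0\{c,d} :: deadlocked
Q's transition system — 3 states:
  q0 = b.b.(0\{b} + 0\{c,d}) :: ··b··> q1
  q1 = b.(0\{b} + 0\{c,d}) :: ··b··> q2
  q2 = 0\{b} + 0\{c,d} :: deadlocked
Bisimilarity quotient blocks:
  B0 = {p0, q1}
  B1 = {p1, q2}
  B2 = {q0}
p0 ∈ B0, q0 ∈ B2 → different blocks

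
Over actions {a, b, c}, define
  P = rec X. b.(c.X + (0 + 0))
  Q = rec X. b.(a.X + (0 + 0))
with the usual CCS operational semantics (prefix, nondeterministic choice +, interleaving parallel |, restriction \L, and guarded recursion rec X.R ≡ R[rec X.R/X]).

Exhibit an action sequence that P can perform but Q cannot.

bc

LTS(P): 2 reachable states
  s0 = rec X. b.(c.X + (0 + 0)) | —b→ s1
  s1 = c.(rec X. b.(c.X + (0 + 0))) + (0 + 0) | —c→ s0
LTS(Q): 2 reachable states
  t0 = rec X. b.(a.X + (0 + 0)) | —b→ t1
  t1 = a.(rec X. b.(a.X + (0 + 0))) + (0 + 0) | —a→ t0
Trace ⟨bc⟩ through P, begin at {s0}:
  [1] b ⇒ {s1}
  [2] c ⇒ {s0}
  — P admits the full trace.
Trace ⟨bc⟩ through Q, begin at {t0}:
  [1] b ⇒ {t1}
  [2] c ⇒ ∅ (Q stuck)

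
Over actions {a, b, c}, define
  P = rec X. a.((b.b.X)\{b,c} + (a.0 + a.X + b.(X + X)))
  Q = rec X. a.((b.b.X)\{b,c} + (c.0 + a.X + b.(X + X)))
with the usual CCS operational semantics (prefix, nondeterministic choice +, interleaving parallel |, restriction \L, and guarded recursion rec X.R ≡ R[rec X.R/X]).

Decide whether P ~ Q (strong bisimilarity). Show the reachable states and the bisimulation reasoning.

not bisimilar

Reachable graph of P (4 states):
  u0 = rec X. a.((b.b.X)\{b,c} + (a.0 + a.X + b.(X + X))) :: =a=> u1
  u1 = (b.b.(rec X. a.((b.b.X)\{b,c} + (a.0 + a.X + b.(X + X)))))\{b,c} + (a.0 + a.(rec X. a.((b.b.X)\{b,c} + (a.0 + a.X + b.(X + X)))) + b.((rec X. a.((b.b.X)\{b,c} + (a.0 + a.X + b.(X + X)))) + (rec X. a.((b.b.X)\{b,c} + (a.0 + a.X + b.(X + X)))))) :: =a=> u0, =a=> u2, =b=> u3
  u2 = 0 :: deadlocked
  u3 = (rec X. a.((b.b.X)\{b,c} + (a.0 + a.X + b.(X + X)))) + (rec X. a.((b.b.X)\{b,c} + (a.0 + a.X + b.(X + X)))) :: =a=> u1
Reachable graph of Q (4 states):
  v0 = rec X. a.((b.b.X)\{b,c} + (c.0 + a.X + b.(X + X))) :: =a=> v1
  v1 = (b.b.(rec X. a.((b.b.X)\{b,c} + (c.0 + a.X + b.(X + X)))))\{b,c} + (c.0 + a.(rec X. a.((b.b.X)\{b,c} + (c.0 + a.X + b.(X + X)))) + b.((rec X. a.((b.b.X)\{b,c} + (c.0 + a.X + b.(X + X)))) + (rec X. a.((b.b.X)\{b,c} + (c.0 + a.X + b.(X + X)))))) :: =a=> v0, =b=> v2, =c=> v3
  v2 = (rec X. a.((b.b.X)\{b,c} + (c.0 + a.X + b.(X + X)))) + (rec X. a.((b.b.X)\{b,c} + (c.0 + a.X + b.(X + X)))) :: =a=> v1
  v3 = 0 :: deadlocked
Partition-refinement fixed point:
  B0 = {u0, u3}
  B1 = {u1}
  B2 = {u2, v3}
  B3 = {v0, v2}
  B4 = {v1}
u0 ∈ B0, v0 ∈ B3 → different blocks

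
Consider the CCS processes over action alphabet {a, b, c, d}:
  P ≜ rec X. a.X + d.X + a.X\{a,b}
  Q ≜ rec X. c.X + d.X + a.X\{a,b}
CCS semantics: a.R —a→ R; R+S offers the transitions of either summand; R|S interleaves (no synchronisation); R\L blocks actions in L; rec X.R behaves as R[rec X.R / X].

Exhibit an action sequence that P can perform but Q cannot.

LTS(P): 2 reachable states
  p0 = rec X. a.X + d.X + a.X\{a,b} | --a--▸ p0, --a--▸ p1, --d--▸ p0
  p1 = (rec X. a.X + d.X + a.X\{a,b})\{a,b} | --d--▸ p1
LTS(Q): 2 reachable states
  q0 = rec X. c.X + d.X + a.X\{a,b} | --a--▸ q1, --c--▸ q0, --d--▸ q0
  q1 = (rec X. c.X + d.X + a.X\{a,b})\{a,b} | --c--▸ q1, --d--▸ q1
Executing aa from P (initial set {p0}):
  after a @ step 1: {p0, p1}
  after a @ step 2: {p0, p1}
  — P admits the full trace.
Executing aa from Q (initial set {q0}):
  after a @ step 1: {q1}
  after a @ step 2: ∅ (Q stuck)

aa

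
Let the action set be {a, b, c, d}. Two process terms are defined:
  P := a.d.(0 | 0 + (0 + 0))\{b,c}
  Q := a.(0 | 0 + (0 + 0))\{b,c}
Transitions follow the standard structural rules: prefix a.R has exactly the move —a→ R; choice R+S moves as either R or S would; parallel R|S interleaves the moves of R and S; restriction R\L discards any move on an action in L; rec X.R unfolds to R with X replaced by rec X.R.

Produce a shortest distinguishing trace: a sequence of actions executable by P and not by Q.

P's transition system — 3 states:
  m0 = a.d.(0 | 0 + (0 + 0))\{b,c} :: ··a··> m1
  m1 = d.(0 | 0 + (0 + 0))\{b,c} :: ··d··> m2
  m2 = (0 | 0 + (0 + 0))\{b,c} :: ∅
Q's transition system — 2 states:
  n0 = a.(0 | 0 + (0 + 0))\{b,c} :: ··a··> n1
  n1 = (0 | 0 + (0 + 0))\{b,c} :: ∅
Run σ = ⟨ad⟩ on P: start {m0}
  after a @ step 1: {m1}
  after d @ step 2: {m2}
  — P admits the full trace.
Run σ = ⟨ad⟩ on Q: start {n0}
  after a @ step 1: {n1}
  after d @ step 2: ∅ (Q stuck)

ad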